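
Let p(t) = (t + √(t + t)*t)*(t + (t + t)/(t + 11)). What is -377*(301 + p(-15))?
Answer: -311779/2 - 84825*I*√30/2 ≈ -1.5589e+5 - 2.323e+5*I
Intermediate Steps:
p(t) = (t + √2*t^(3/2))*(t + 2*t/(11 + t)) (p(t) = (t + √(2*t)*t)*(t + (2*t)/(11 + t)) = (t + (√2*√t)*t)*(t + 2*t/(11 + t)) = (t + √2*t^(3/2))*(t + 2*t/(11 + t)))
-377*(301 + p(-15)) = -377*(301 + ((-15)³ + 13*(-15)² + √2*(-15)^(7/2) + 13*√2*(-15)^(5/2))/(11 - 15)) = -377*(301 + (-3375 + 13*225 + √2*(-3375*I*√15) + 13*√2*(225*I*√15))/(-4)) = -377*(301 - (-3375 + 2925 - 3375*I*√30 + 2925*I*√30)/4) = -377*(301 - (-450 - 450*I*√30)/4) = -377*(301 + (225/2 + 225*I*√30/2)) = -377*(827/2 + 225*I*√30/2) = -311779/2 - 84825*I*√30/2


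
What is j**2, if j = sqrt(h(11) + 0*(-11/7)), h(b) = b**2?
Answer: 121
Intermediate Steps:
j = 11 (j = sqrt(11**2 + 0*(-11/7)) = sqrt(121 + 0*(-11*1/7)) = sqrt(121 + 0*(-11/7)) = sqrt(121 + 0) = sqrt(121) = 11)
j**2 = 11**2 = 121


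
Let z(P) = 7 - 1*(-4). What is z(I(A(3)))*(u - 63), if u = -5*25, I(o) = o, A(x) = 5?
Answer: -2068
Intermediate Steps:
u = -125
z(P) = 11 (z(P) = 7 + 4 = 11)
z(I(A(3)))*(u - 63) = 11*(-125 - 63) = 11*(-188) = -2068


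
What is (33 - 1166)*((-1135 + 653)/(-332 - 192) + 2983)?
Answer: -885764671/262 ≈ -3.3808e+6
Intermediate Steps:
(33 - 1166)*((-1135 + 653)/(-332 - 192) + 2983) = -1133*(-482/(-524) + 2983) = -1133*(-482*(-1/524) + 2983) = -1133*(241/262 + 2983) = -1133*781787/262 = -885764671/262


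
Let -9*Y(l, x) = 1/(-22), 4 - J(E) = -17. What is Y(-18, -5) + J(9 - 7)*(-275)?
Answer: -1143449/198 ≈ -5775.0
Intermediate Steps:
J(E) = 21 (J(E) = 4 - 1*(-17) = 4 + 17 = 21)
Y(l, x) = 1/198 (Y(l, x) = -1/9/(-22) = -1/9*(-1/22) = 1/198)
Y(-18, -5) + J(9 - 7)*(-275) = 1/198 + 21*(-275) = 1/198 - 5775 = -1143449/198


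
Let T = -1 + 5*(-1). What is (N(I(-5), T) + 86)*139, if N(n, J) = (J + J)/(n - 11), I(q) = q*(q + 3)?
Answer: 13622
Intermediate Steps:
I(q) = q*(3 + q)
T = -6 (T = -1 - 5 = -6)
N(n, J) = 2*J/(-11 + n) (N(n, J) = (2*J)/(-11 + n) = 2*J/(-11 + n))
(N(I(-5), T) + 86)*139 = (2*(-6)/(-11 - 5*(3 - 5)) + 86)*139 = (2*(-6)/(-11 - 5*(-2)) + 86)*139 = (2*(-6)/(-11 + 10) + 86)*139 = (2*(-6)/(-1) + 86)*139 = (2*(-6)*(-1) + 86)*139 = (12 + 86)*139 = 98*139 = 13622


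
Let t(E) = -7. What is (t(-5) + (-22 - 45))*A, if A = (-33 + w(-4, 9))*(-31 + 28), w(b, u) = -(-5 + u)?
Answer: -8214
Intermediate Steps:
w(b, u) = 5 - u
A = 111 (A = (-33 + (5 - 1*9))*(-31 + 28) = (-33 + (5 - 9))*(-3) = (-33 - 4)*(-3) = -37*(-3) = 111)
(t(-5) + (-22 - 45))*A = (-7 + (-22 - 45))*111 = (-7 - 67)*111 = -74*111 = -8214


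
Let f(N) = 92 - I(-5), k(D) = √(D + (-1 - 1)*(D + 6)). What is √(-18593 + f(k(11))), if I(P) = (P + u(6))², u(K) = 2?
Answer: I*√18510 ≈ 136.05*I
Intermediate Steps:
I(P) = (2 + P)² (I(P) = (P + 2)² = (2 + P)²)
k(D) = √(-12 - D) (k(D) = √(D - 2*(6 + D)) = √(D + (-12 - 2*D)) = √(-12 - D))
f(N) = 83 (f(N) = 92 - (2 - 5)² = 92 - 1*(-3)² = 92 - 1*9 = 92 - 9 = 83)
√(-18593 + f(k(11))) = √(-18593 + 83) = √(-18510) = I*√18510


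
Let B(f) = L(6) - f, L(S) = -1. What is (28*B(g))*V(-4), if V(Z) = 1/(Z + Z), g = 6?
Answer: 49/2 ≈ 24.500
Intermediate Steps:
V(Z) = 1/(2*Z)
B(f) = -1 - f
(28*B(g))*V(-4) = (28*(-1 - 1*6))*((½)/(-4)) = (28*(-1 - 6))*((½)*(-¼)) = (28*(-7))*(-⅛) = -196*(-⅛) = 49/2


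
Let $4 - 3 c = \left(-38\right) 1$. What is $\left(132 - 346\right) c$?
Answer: $-2996$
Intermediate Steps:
$c = 14$ ($c = \frac{4}{3} - \frac{\left(-38\right) 1}{3} = \frac{4}{3} - - \frac{38}{3} = \frac{4}{3} + \frac{38}{3} = 14$)
$\left(132 - 346\right) c = \left(132 - 346\right) 14 = \left(-214\right) 14 = -2996$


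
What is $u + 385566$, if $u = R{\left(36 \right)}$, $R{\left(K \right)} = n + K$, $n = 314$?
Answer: $385916$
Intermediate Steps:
$R{\left(K \right)} = 314 + K$
$u = 350$ ($u = 314 + 36 = 350$)
$u + 385566 = 350 + 385566 = 385916$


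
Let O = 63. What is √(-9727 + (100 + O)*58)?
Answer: I*√273 ≈ 16.523*I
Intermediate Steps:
√(-9727 + (100 + O)*58) = √(-9727 + (100 + 63)*58) = √(-9727 + 163*58) = √(-9727 + 9454) = √(-273) = I*√273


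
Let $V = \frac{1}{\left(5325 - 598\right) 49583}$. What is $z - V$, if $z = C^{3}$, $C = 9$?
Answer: $\frac{170862175088}{234378841} \approx 729.0$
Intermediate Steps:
$V = \frac{1}{234378841}$ ($V = \frac{1}{4727} \cdot \frac{1}{49583} = \frac{1}{234378841} \approx 4.2666 \cdot 10^{-9}$)
$z = 729$ ($z = 9^{3} = 729$)
$z - V = 729 - \frac{1}{234378841} = \frac{170862175088}{234378841}$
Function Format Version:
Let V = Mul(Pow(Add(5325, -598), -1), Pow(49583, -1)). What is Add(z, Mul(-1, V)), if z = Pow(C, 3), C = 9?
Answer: Rational(170862175088, 234378841) ≈ 729.00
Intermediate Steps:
V = Rational(1, 234378841) (V = Mul(Pow(4727, -1), Rational(1, 49583)) = Mul(Rational(1, 4727), Rational(1, 49583)) = Rational(1, 234378841) ≈ 4.2666e-9)
z = 729 (z = Pow(9, 3) = 729)
Add(z, Mul(-1, V)) = Add(729, Mul(-1, Rational(1, 234378841))) = Add(729, Rational(-1, 234378841)) = Rational(170862175088, 234378841)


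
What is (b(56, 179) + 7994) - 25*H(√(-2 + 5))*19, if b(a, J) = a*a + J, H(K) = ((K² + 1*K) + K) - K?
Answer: 9884 - 475*√3 ≈ 9061.3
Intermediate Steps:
H(K) = K + K² (H(K) = ((K² + K) + K) - K = ((K + K²) + K) - K = (K² + 2*K) - K = K + K²)
b(a, J) = J + a² (b(a, J) = a² + J = J + a²)
(b(56, 179) + 7994) - 25*H(√(-2 + 5))*19 = ((179 + 56²) + 7994) - 25*√(-2 + 5)*(1 + √(-2 + 5))*19 = ((179 + 3136) + 7994) - 25*√3*(1 + √3)*19 = (3315 + 7994) - 25*√3*(1 + √3)*19 = 11309 - 475*√3*(1 + √3)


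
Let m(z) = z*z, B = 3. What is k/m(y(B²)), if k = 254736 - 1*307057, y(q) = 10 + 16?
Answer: -52321/676 ≈ -77.398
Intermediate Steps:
y(q) = 26
m(z) = z²
k = -52321 (k = 254736 - 307057 = -52321)
k/m(y(B²)) = -52321/(26²) = -52321/676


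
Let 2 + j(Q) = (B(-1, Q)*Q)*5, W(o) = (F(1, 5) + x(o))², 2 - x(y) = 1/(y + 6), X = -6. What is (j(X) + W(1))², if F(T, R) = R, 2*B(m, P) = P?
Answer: 43771456/2401 ≈ 18231.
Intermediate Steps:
B(m, P) = P/2
x(y) = 2 - 1/(6 + y) (x(y) = 2 - 1/(y + 6) = 2 - 1/(6 + y))
W(o) = (5 + (11 + 2*o)/(6 + o))²
j(Q) = -2 + 5*Q²/2 (j(Q) = -2 + ((Q/2)*Q)*5 = -2 + (Q²/2)*5 = -2 + 5*Q²/2)
(j(X) + W(1))² = ((-2 + (5/2)*(-6)²) + (41 + 7*1)²/(6 + 1)²)² = ((-2 + (5/2)*36) + (41 + 7)²/7²)² = ((-2 + 90) + (1/49)*48²)² = (88 + (1/49)*2304)² = (88 + 2304/49)² = (6616/49)² = 43771456/2401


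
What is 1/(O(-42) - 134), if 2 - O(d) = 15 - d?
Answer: -1/189 ≈ -0.0052910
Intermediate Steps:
O(d) = -13 + d (O(d) = 2 - (15 - d) = 2 + (-15 + d) = -13 + d)
1/(O(-42) - 134) = 1/((-13 - 42) - 134) = 1/(-55 - 134) = 1/(-189) = -1/189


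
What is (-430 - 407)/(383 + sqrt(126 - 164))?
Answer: -35619/16303 + 93*I*sqrt(38)/16303 ≈ -2.1848 + 0.035165*I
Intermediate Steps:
(-430 - 407)/(383 + sqrt(126 - 164)) = -837/(383 + sqrt(-38)) = -837/(383 + I*sqrt(38))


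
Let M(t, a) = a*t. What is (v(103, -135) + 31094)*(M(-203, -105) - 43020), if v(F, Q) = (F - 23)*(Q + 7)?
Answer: -452636070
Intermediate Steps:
v(F, Q) = (-23 + F)*(7 + Q)
(v(103, -135) + 31094)*(M(-203, -105) - 43020) = ((-161 - 23*(-135) + 7*103 + 103*(-135)) + 31094)*(-105*(-203) - 43020) = ((-161 + 3105 + 721 - 13905) + 31094)*(21315 - 43020) = (-10240 + 31094)*(-21705) = 20854*(-21705) = -452636070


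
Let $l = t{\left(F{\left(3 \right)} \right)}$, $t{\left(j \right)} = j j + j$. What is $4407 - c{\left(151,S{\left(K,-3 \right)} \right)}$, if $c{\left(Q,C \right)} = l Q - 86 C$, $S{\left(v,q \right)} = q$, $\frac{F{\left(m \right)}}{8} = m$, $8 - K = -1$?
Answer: $-86451$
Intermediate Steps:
$K = 9$ ($K = 8 - -1 = 8 + 1 = 9$)
$F{\left(m \right)} = 8 m$
$t{\left(j \right)} = j + j^{2}$ ($t{\left(j \right)} = j^{2} + j = j + j^{2}$)
$l = 600$ ($l = 8 \cdot 3 \left(1 + 8 \cdot 3\right) = 24 \left(1 + 24\right) = 24 \cdot 25 = 600$)
$c{\left(Q,C \right)} = - 86 C + 600 Q$ ($c{\left(Q,C \right)} = 600 Q - 86 C = - 86 C + 600 Q$)
$4407 - c{\left(151,S{\left(K,-3 \right)} \right)} = 4407 - \left(\left(-86\right) \left(-3\right) + 600 \cdot 151\right) = 4407 - \left(258 + 90600\right) = 4407 - 90858 = -86451$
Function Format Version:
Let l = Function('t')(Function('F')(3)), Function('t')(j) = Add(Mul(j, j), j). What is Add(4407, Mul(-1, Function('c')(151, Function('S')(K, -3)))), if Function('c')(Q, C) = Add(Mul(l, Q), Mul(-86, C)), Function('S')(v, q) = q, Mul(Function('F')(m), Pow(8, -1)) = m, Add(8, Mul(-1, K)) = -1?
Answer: -86451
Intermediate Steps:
K = 9 (K = Add(8, Mul(-1, -1)) = Add(8, 1) = 9)
Function('F')(m) = Mul(8, m)
Function('t')(j) = Add(j, Pow(j, 2)) (Function('t')(j) = Add(Pow(j, 2), j) = Add(j, Pow(j, 2)))
l = 600 (l = Mul(Mul(8, 3), Add(1, Mul(8, 3))) = Mul(24, Add(1, 24)) = Mul(24, 25) = 600)
Function('c')(Q, C) = Add(Mul(-86, C), Mul(600, Q)) (Function('c')(Q, C) = Add(Mul(600, Q), Mul(-86, C)) = Add(Mul(-86, C), Mul(600, Q)))
Add(4407, Mul(-1, Function('c')(151, Function('S')(K, -3)))) = Add(4407, Mul(-1, Add(Mul(-86, -3), Mul(600, 151)))) = Add(4407, Mul(-1, Add(258, 90600))) = Add(4407, Mul(-1, 90858)) = Add(4407, -90858) = -86451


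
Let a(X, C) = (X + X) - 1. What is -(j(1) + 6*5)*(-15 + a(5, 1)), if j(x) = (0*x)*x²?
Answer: 180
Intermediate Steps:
a(X, C) = -1 + 2*X (a(X, C) = 2*X - 1 = -1 + 2*X)
j(x) = 0 (j(x) = 0*x² = 0)
-(j(1) + 6*5)*(-15 + a(5, 1)) = -(0 + 6*5)*(-15 + (-1 + 2*5)) = -(0 + 30)*(-15 + (-1 + 10)) = -30*(-15 + 9) = -30*(-6) = -1*(-180) = 180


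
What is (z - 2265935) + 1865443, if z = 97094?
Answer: -303398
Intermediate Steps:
(z - 2265935) + 1865443 = (97094 - 2265935) + 1865443 = -2168841 + 1865443 = -303398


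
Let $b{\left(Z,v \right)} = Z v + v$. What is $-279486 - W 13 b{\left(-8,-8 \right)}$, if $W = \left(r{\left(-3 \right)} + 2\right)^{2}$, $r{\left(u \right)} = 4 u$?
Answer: $-352286$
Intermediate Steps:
$b{\left(Z,v \right)} = v + Z v$
$W = 100$ ($W = \left(4 \left(-3\right) + 2\right)^{2} = \left(-12 + 2\right)^{2} = \left(-10\right)^{2} = 100$)
$-279486 - W 13 b{\left(-8,-8 \right)} = -279486 - 100 \cdot 13 \left(- 8 \left(1 - 8\right)\right) = -279486 - 1300 \left(\left(-8\right) \left(-7\right)\right) = -279486 - 1300 \cdot 56 = -279486 - 72800 = -352286$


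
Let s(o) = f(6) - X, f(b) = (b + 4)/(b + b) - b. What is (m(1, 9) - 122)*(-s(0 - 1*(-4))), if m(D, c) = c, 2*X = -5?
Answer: -904/3 ≈ -301.33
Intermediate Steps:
X = -5/2 (X = (1/2)*(-5) = -5/2 ≈ -2.5000)
f(b) = -b + (4 + b)/(2*b) (f(b) = (4 + b)/((2*b)) - b = (4 + b)*(1/(2*b)) - b = (4 + b)/(2*b) - b = -b + (4 + b)/(2*b))
s(o) = -8/3 (s(o) = (1/2 - 1*6 + 2/6) - 1*(-5/2) = (1/2 - 6 + 2*(1/6)) + 5/2 = (1/2 - 6 + 1/3) + 5/2 = -31/6 + 5/2 = -8/3)
(m(1, 9) - 122)*(-s(0 - 1*(-4))) = (9 - 122)*(-1*(-8/3)) = -113*8/3 = -904/3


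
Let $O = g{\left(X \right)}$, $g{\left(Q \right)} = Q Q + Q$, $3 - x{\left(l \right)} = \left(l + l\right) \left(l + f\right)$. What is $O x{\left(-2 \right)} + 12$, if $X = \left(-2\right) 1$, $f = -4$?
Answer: $-30$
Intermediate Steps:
$x{\left(l \right)} = 3 - 2 l \left(-4 + l\right)$ ($x{\left(l \right)} = 3 - \left(l + l\right) \left(l - 4\right) = 3 - 2 l \left(-4 + l\right)$)
$X = -2$
$g{\left(Q \right)} = Q + Q^{2}$ ($g{\left(Q \right)} = Q^{2} + Q = Q + Q^{2}$)
$O = 2$ ($O = - 2 \left(1 - 2\right) = \left(-2\right) \left(-1\right) = 2$)
$O x{\left(-2 \right)} + 12 = 2 \left(3 - 2 \left(-2\right)^{2} + 8 \left(-2\right)\right) + 12 = 2 \left(3 - 8 - 16\right) + 12 = 2 \left(-21\right) + 12 = -42 + 12 = -30$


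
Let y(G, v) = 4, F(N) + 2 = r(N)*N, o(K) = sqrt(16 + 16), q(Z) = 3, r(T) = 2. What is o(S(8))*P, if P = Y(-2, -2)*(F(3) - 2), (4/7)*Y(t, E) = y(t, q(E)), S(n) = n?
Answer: 56*sqrt(2) ≈ 79.196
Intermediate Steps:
o(K) = 4*sqrt(2) (o(K) = sqrt(32) = 4*sqrt(2))
F(N) = -2 + 2*N
Y(t, E) = 7 (Y(t, E) = (7/4)*4 = 7)
P = 14 (P = 7*((-2 + 2*3) - 2) = 7*((-2 + 6) - 2) = 7*(4 - 2) = 7*2 = 14)
o(S(8))*P = (4*sqrt(2))*14 = 56*sqrt(2)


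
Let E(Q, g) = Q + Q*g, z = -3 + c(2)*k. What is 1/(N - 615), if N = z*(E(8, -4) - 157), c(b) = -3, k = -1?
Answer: -1/615 ≈ -0.0016260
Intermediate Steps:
z = 0 (z = -3 - 3*(-1) = -3 + 3 = 0)
N = 0 (N = 0*(8*(1 - 4) - 157) = 0*(8*(-3) - 157) = 0*(-24 - 157) = 0*(-181) = 0)
1/(N - 615) = 1/(0 - 615) = 1/(-615) = -1/615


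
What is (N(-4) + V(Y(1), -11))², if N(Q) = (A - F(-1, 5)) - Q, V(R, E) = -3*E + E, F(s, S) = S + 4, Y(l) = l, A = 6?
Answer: 529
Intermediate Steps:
F(s, S) = 4 + S
V(R, E) = -2*E
N(Q) = -3 - Q (N(Q) = (6 - (4 + 5)) - Q = (6 - 1*9) - Q = (6 - 9) - Q = -3 - Q)
(N(-4) + V(Y(1), -11))² = ((-3 - 1*(-4)) - 2*(-11))² = ((-3 + 4) + 22)² = (1 + 22)² = 23² = 529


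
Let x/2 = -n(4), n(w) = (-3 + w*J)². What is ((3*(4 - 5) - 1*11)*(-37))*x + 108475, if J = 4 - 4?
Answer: 99151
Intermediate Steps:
J = 0
n(w) = 9 (n(w) = (-3 + w*0)² = (-3 + 0)² = (-3)² = 9)
x = -18 (x = 2*(-1*9) = 2*(-9) = -18)
((3*(4 - 5) - 1*11)*(-37))*x + 108475 = ((3*(4 - 5) - 1*11)*(-37))*(-18) + 108475 = ((3*(-1) - 11)*(-37))*(-18) + 108475 = ((-3 - 11)*(-37))*(-18) + 108475 = -14*(-37)*(-18) + 108475 = 518*(-18) + 108475 = -9324 + 108475 = 99151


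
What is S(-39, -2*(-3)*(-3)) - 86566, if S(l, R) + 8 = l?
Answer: -86613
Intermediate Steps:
S(l, R) = -8 + l
S(-39, -2*(-3)*(-3)) - 86566 = (-8 - 39) - 86566 = -47 - 86566 = -86613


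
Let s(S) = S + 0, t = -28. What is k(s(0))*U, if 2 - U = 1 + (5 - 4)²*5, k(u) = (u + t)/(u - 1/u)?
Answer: 0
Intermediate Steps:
s(S) = S
k(u) = (-28 + u)/(u - 1/u) (k(u) = (u - 28)/(u - 1/u) = (-28 + u)/(u - 1/u))
U = -4 (U = 2 - (1 + (5 - 4)²*5) = 2 - (1 + 1²*5) = 2 - (1 + 1*5) = 2 - (1 + 5) = 2 - 1*6 = 2 - 6 = -4)
k(s(0))*U = (0*(-28 + 0)/(-1 + 0²))*(-4) = (0*(-28)/(-1 + 0))*(-4) = (0*(-28)/(-1))*(-4) = (0*(-1)*(-28))*(-4) = 0*(-4) = 0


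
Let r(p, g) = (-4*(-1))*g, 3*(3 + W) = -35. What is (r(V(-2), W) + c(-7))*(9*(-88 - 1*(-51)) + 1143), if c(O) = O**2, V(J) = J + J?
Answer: -7830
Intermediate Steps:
W = -44/3 (W = -3 + (1/3)*(-35) = -3 - 35/3 = -44/3 ≈ -14.667)
V(J) = 2*J
r(p, g) = 4*g
(r(V(-2), W) + c(-7))*(9*(-88 - 1*(-51)) + 1143) = (4*(-44/3) + (-7)**2)*(9*(-88 - 1*(-51)) + 1143) = (-176/3 + 49)*(9*(-88 + 51) + 1143) = -29*(9*(-37) + 1143)/3 = -29*(-333 + 1143)/3 = -29/3*810 = -7830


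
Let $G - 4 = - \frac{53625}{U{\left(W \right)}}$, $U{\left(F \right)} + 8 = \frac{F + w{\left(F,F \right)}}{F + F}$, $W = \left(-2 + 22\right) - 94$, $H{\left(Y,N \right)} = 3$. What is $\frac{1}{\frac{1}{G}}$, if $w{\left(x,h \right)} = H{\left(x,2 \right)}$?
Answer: $\frac{2646984}{371} \approx 7134.7$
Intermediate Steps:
$w{\left(x,h \right)} = 3$
$W = -74$ ($W = 20 - 94 = -74$)
$U{\left(F \right)} = -8 + \frac{3 + F}{2 F}$ ($U{\left(F \right)} = -8 + \frac{F + 3}{F + F} = -8 + \frac{3 + F}{2 F}$)
$G = \frac{2646984}{371}$ ($G = 4 - \frac{53625}{\frac{3}{2} \frac{1}{-74} \left(1 - -370\right)} = 4 - \frac{53625}{\frac{3}{2} \left(- \frac{1}{74}\right) \left(1 + 370\right)} = 4 - \frac{53625}{\frac{3}{2} \left(- \frac{1}{74}\right) 371} = 4 - \frac{53625}{- \frac{1113}{148}} = 4 - - \frac{2645500}{371} = 4 + \frac{2645500}{371} = \frac{2646984}{371} \approx 7134.7$)
$\frac{1}{\frac{1}{G}} = \frac{1}{\frac{1}{\frac{2646984}{371}}} = \frac{1}{\frac{371}{2646984}} = \frac{2646984}{371}$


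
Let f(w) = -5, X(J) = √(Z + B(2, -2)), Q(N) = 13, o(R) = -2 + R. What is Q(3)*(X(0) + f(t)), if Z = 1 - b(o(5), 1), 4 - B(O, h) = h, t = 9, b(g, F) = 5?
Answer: -65 + 13*√2 ≈ -46.615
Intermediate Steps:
B(O, h) = 4 - h
Z = -4 (Z = 1 - 1*5 = 1 - 5 = -4)
X(J) = √2 (X(J) = √(-4 + (4 - 1*(-2))) = √(-4 + (4 + 2)) = √(-4 + 6) = √2)
Q(3)*(X(0) + f(t)) = 13*(√2 - 5) = 13*(-5 + √2) = -65 + 13*√2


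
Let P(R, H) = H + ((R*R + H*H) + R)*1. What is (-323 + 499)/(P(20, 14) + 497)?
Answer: 176/1127 ≈ 0.15617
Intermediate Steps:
P(R, H) = H + R + H² + R² (P(R, H) = H + ((R² + H²) + R)*1 = H + ((H² + R²) + R)*1 = H + (R + H² + R²)*1 = H + (R + H² + R²) = H + R + H² + R²)
(-323 + 499)/(P(20, 14) + 497) = (-323 + 499)/((14 + 20 + 14² + 20²) + 497) = 176/((14 + 20 + 196 + 400) + 497) = 176/(630 + 497) = 176/1127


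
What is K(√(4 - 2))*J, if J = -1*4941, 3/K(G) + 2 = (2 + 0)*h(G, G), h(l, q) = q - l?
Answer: 14823/2 ≈ 7411.5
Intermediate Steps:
K(G) = -3/2 (K(G) = 3/(-2 + (2 + 0)*(G - G)) = 3/(-2 + 2*0) = 3/(-2 + 0) = 3/(-2) = 3*(-½) = -3/2)
J = -4941
K(√(4 - 2))*J = -3/2*(-4941) = 14823/2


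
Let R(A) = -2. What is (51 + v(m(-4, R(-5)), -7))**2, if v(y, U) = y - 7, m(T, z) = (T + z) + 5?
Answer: 1849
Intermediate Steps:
m(T, z) = 5 + T + z
v(y, U) = -7 + y
(51 + v(m(-4, R(-5)), -7))**2 = (51 + (-7 + (5 - 4 - 2)))**2 = (51 + (-7 - 1))**2 = (51 - 8)**2 = 43**2 = 1849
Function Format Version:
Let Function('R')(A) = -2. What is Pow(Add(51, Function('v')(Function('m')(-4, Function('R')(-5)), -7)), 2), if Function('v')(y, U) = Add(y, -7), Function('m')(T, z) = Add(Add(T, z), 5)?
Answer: 1849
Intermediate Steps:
Function('m')(T, z) = Add(5, T, z)
Function('v')(y, U) = Add(-7, y)
Pow(Add(51, Function('v')(Function('m')(-4, Function('R')(-5)), -7)), 2) = Pow(Add(51, Add(-7, Add(5, -4, -2))), 2) = Pow(Add(51, Add(-7, -1)), 2) = Pow(Add(51, -8), 2) = Pow(43, 2) = 1849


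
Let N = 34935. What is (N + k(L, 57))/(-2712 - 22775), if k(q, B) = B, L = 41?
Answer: -34992/25487 ≈ -1.3729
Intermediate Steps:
(N + k(L, 57))/(-2712 - 22775) = (34935 + 57)/(-2712 - 22775) = 34992/(-25487) = 34992*(-1/25487) = -34992/25487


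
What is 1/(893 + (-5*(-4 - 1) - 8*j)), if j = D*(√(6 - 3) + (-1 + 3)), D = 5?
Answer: 419/348722 + 10*√3/174361 ≈ 0.0013009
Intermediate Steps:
j = 10 + 5*√3 (j = 5*(√(6 - 3) + (-1 + 3)) = 5*(√3 + 2) = 5*(2 + √3) = 10 + 5*√3 ≈ 18.660)
1/(893 + (-5*(-4 - 1) - 8*j)) = 1/(893 + (-5*(-4 - 1) - 8*(10 + 5*√3))) = 1/(893 + (-5*(-5) + (-80 - 40*√3))) = 1/(893 + (25 + (-80 - 40*√3))) = 1/(893 + (-55 - 40*√3)) = 1/(838 - 40*√3)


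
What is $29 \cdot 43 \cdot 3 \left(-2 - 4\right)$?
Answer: $-22446$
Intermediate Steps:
$29 \cdot 43 \cdot 3 \left(-2 - 4\right) = 1247 \cdot 3 \left(-6\right) = 1247 \left(-18\right) = -22446$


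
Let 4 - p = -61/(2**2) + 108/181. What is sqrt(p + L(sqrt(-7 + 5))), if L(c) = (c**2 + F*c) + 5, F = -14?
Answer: sqrt(2837537 - 1834616*I*sqrt(2))/362 ≈ 5.0494 - 1.9605*I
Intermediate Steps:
L(c) = 5 + c**2 - 14*c (L(c) = (c**2 - 14*c) + 5 = 5 + c**2 - 14*c)
p = 13505/724 (p = 4 - (-61/(2**2) + 108/181) = 4 - (-61/4 + 108*(1/181)) = 4 - (-61*1/4 + 108/181) = 4 - (-61/4 + 108/181) = 4 - 1*(-10609/724) = 4 + 10609/724 = 13505/724 ≈ 18.653)
sqrt(p + L(sqrt(-7 + 5))) = sqrt(13505/724 + (5 + (sqrt(-7 + 5))**2 - 14*sqrt(-7 + 5))) = sqrt(13505/724 + (5 + (sqrt(-2))**2 - 14*I*sqrt(2))) = sqrt(13505/724 + (5 + (I*sqrt(2))**2 - 14*I*sqrt(2))) = sqrt(13505/724 + (5 - 2 - 14*I*sqrt(2))) = sqrt(13505/724 + (3 - 14*I*sqrt(2))) = sqrt(15677/724 - 14*I*sqrt(2))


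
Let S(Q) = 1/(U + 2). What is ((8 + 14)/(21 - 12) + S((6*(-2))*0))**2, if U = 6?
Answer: 34225/5184 ≈ 6.6020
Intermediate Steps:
S(Q) = 1/8 (S(Q) = 1/(6 + 2) = 1/8)
((8 + 14)/(21 - 12) + S((6*(-2))*0))**2 = ((8 + 14)/(21 - 12) + 1/8)**2 = (22/9 + 1/8)**2 = (185/72)**2 = 34225/5184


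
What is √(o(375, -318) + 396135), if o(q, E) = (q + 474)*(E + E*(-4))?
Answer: 3*√134009 ≈ 1098.2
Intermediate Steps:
o(q, E) = -3*E*(474 + q) (o(q, E) = (474 + q)*(E - 4*E) = (474 + q)*(-3*E) = -3*E*(474 + q))
√(o(375, -318) + 396135) = √(-3*(-318)*(474 + 375) + 396135) = √(-3*(-318)*849 + 396135) = √(809946 + 396135) = √1206081 = 3*√134009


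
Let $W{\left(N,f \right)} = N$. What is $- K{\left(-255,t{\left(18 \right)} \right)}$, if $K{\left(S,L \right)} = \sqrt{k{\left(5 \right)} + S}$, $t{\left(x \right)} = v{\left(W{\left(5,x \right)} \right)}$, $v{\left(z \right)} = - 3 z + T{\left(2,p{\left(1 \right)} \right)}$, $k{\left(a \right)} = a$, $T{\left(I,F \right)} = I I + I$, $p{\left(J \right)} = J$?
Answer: $- 5 i \sqrt{10} \approx - 15.811 i$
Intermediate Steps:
$T{\left(I,F \right)} = I + I^{2}$ ($T{\left(I,F \right)} = I^{2} + I = I + I^{2}$)
$v{\left(z \right)} = 6 - 3 z$ ($v{\left(z \right)} = - 3 z + 2 \left(1 + 2\right) = - 3 z + 2 \cdot 3 = - 3 z + 6 = 6 - 3 z$)
$t{\left(x \right)} = -9$ ($t{\left(x \right)} = 6 - 15 = -9$)
$K{\left(S,L \right)} = \sqrt{5 + S}$
$- K{\left(-255,t{\left(18 \right)} \right)} = - \sqrt{5 - 255} = - \sqrt{-250} = - 5 i \sqrt{10}$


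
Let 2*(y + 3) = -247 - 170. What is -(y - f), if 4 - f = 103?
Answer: 225/2 ≈ 112.50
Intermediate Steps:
f = -99 (f = 4 - 1*103 = 4 - 103 = -99)
y = -423/2 (y = -3 + (-247 - 170)/2 = -3 + (1/2)*(-417) = -3 - 417/2 = -423/2 ≈ -211.50)
-(y - f) = -(-423/2 - 1*(-99)) = -(-423/2 + 99) = -1*(-225/2) = 225/2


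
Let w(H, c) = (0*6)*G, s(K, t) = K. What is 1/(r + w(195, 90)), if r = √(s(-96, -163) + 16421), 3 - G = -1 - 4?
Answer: √653/3265 ≈ 0.0078266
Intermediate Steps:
G = 8 (G = 3 - (-1 - 4) = 3 - 1*(-5) = 3 + 5 = 8)
w(H, c) = 0 (w(H, c) = (0*6)*8 = 0*8 = 0)
r = 5*√653 (r = √(-96 + 16421) = √16325 = 5*√653 ≈ 127.77)
1/(r + w(195, 90)) = 1/(5*√653 + 0) = 1/(5*√653) = √653/3265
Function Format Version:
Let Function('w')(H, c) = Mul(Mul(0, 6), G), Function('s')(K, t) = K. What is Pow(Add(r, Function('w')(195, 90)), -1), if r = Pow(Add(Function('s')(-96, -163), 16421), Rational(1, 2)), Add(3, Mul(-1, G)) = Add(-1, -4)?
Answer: Mul(Rational(1, 3265), Pow(653, Rational(1, 2))) ≈ 0.0078266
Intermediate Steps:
G = 8 (G = Add(3, Mul(-1, Add(-1, -4))) = Add(3, Mul(-1, -5)) = Add(3, 5) = 8)
Function('w')(H, c) = 0 (Function('w')(H, c) = Mul(Mul(0, 6), 8) = Mul(0, 8) = 0)
r = Mul(5, Pow(653, Rational(1, 2))) (r = Pow(Add(-96, 16421), Rational(1, 2)) = Pow(16325, Rational(1, 2)) = Mul(5, Pow(653, Rational(1, 2))) ≈ 127.77)
Pow(Add(r, Function('w')(195, 90)), -1) = Pow(Add(Mul(5, Pow(653, Rational(1, 2))), 0), -1) = Pow(Mul(5, Pow(653, Rational(1, 2))), -1) = Mul(Rational(1, 3265), Pow(653, Rational(1, 2)))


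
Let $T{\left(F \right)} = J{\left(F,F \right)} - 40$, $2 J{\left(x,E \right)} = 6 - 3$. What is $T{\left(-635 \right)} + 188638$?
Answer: $\frac{377199}{2} \approx 1.886 \cdot 10^{5}$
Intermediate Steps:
$J{\left(x,E \right)} = \frac{3}{2}$ ($J{\left(x,E \right)} = \frac{6 - 3}{2} = \frac{1}{2} \cdot 3 = \frac{3}{2}$)
$T{\left(F \right)} = - \frac{77}{2}$ ($T{\left(F \right)} = \frac{3}{2} - 40 = - \frac{77}{2}$)
$T{\left(-635 \right)} + 188638 = - \frac{77}{2} + 188638 = \frac{377199}{2}$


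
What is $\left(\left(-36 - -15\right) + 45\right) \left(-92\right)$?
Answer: $-2208$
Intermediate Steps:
$\left(\left(-36 - -15\right) + 45\right) \left(-92\right) = \left(\left(-36 + 15\right) + 45\right) \left(-92\right) = \left(-21 + 45\right) \left(-92\right) = 24 \left(-92\right) = -2208$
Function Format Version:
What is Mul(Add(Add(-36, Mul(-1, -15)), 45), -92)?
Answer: -2208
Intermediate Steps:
Mul(Add(Add(-36, Mul(-1, -15)), 45), -92) = Mul(Add(Add(-36, 15), 45), -92) = Mul(Add(-21, 45), -92) = Mul(24, -92) = -2208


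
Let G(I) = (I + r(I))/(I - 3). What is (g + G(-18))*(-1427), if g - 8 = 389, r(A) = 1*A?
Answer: -3982757/7 ≈ -5.6897e+5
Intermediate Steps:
r(A) = A
g = 397 (g = 8 + 389 = 397)
G(I) = 2*I/(-3 + I) (G(I) = (I + I)/(I - 3) = (2*I)/(-3 + I) = 2*I/(-3 + I))
(g + G(-18))*(-1427) = (397 + 2*(-18)/(-3 - 18))*(-1427) = (397 + 2*(-18)/(-21))*(-1427) = (397 + 2*(-18)*(-1/21))*(-1427) = (397 + 12/7)*(-1427) = (2791/7)*(-1427) = -3982757/7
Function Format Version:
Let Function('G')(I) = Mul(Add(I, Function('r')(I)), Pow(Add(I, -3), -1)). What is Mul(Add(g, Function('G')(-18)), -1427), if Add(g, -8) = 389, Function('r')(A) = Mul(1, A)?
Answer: Rational(-3982757, 7) ≈ -5.6897e+5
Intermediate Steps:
Function('r')(A) = A
g = 397 (g = Add(8, 389) = 397)
Function('G')(I) = Mul(2, I, Pow(Add(-3, I), -1)) (Function('G')(I) = Mul(Add(I, I), Pow(Add(I, -3), -1)) = Mul(Mul(2, I), Pow(Add(-3, I), -1)) = Mul(2, I, Pow(Add(-3, I), -1)))
Mul(Add(g, Function('G')(-18)), -1427) = Mul(Add(397, Mul(2, -18, Pow(Add(-3, -18), -1))), -1427) = Mul(Add(397, Mul(2, -18, Pow(-21, -1))), -1427) = Mul(Add(397, Mul(2, -18, Rational(-1, 21))), -1427) = Mul(Add(397, Rational(12, 7)), -1427) = Mul(Rational(2791, 7), -1427) = Rational(-3982757, 7)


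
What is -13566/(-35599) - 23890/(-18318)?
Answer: 549481049/326051241 ≈ 1.6853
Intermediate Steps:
-13566/(-35599) - 23890/(-18318) = -13566*(-1/35599) - 23890*(-1/18318) = 13566/35599 + 11945/9159 = 549481049/326051241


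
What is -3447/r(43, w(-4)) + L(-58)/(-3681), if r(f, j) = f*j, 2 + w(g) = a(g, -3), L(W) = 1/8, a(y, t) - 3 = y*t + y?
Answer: -11278627/1266264 ≈ -8.9070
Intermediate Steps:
a(y, t) = 3 + y + t*y (a(y, t) = 3 + (y*t + y) = 3 + (t*y + y) = 3 + (y + t*y) = 3 + y + t*y)
L(W) = 1/8
w(g) = 1 - 2*g (w(g) = -2 + (3 + g - 3*g) = -2 + (3 - 2*g) = 1 - 2*g)
-3447/r(43, w(-4)) + L(-58)/(-3681) = -3447*1/(43*(1 - 2*(-4))) + (1/8)/(-3681) = -3447*1/(43*(1 + 8)) + (1/8)*(-1/3681) = -3447/(43*9) - 1/29448 = -3447/387 - 1/29448 = -3447*1/387 - 1/29448 = -383/43 - 1/29448 = -11278627/1266264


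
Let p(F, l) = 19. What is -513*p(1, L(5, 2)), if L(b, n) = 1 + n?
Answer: -9747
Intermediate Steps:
-513*p(1, L(5, 2)) = -513*19 = -9747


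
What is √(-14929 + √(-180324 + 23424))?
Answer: √(-14929 + 10*I*√1569) ≈ 1.621 + 122.2*I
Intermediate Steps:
√(-14929 + √(-180324 + 23424)) = √(-14929 + √(-156900)) = √(-14929 + 10*I*√1569)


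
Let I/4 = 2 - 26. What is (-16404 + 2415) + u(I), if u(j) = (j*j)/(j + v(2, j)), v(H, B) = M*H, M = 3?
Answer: -70457/5 ≈ -14091.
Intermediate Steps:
I = -96 (I = 4*(2 - 26) = 4*(-24) = -96)
v(H, B) = 3*H
u(j) = j²/(6 + j) (u(j) = (j*j)/(j + 3*2) = j²/(j + 6) = j²/(6 + j))
(-16404 + 2415) + u(I) = (-16404 + 2415) + (-96)²/(6 - 96) = -13989 + 9216/(-90) = -13989 + 9216*(-1/90) = -13989 - 512/5 = -70457/5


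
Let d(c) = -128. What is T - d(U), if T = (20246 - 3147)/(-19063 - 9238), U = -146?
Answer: 3605429/28301 ≈ 127.40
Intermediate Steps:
T = -17099/28301 (T = 17099/(-28301) = 17099*(-1/28301) = -17099/28301 ≈ -0.60418)
T - d(U) = -17099/28301 - 1*(-128) = -17099/28301 + 128 = 3605429/28301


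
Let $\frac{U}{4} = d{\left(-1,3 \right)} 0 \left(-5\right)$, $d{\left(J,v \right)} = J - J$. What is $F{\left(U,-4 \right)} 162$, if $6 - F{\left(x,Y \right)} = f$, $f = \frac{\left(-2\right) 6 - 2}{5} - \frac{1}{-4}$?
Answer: $\frac{13851}{10} \approx 1385.1$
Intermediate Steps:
$d{\left(J,v \right)} = 0$
$U = 0$ ($U = 4 \cdot 0 \cdot 0 \left(-5\right) = 4 \cdot 0 \left(-5\right) = 4 \cdot 0 = 0$)
$f = - \frac{51}{20}$ ($f = \left(-12 - 2\right) \frac{1}{5} - - \frac{1}{4} = \left(-14\right) \frac{1}{5} + \frac{1}{4} = - \frac{14}{5} + \frac{1}{4} = - \frac{51}{20} \approx -2.55$)
$F{\left(x,Y \right)} = \frac{171}{20}$ ($F{\left(x,Y \right)} = 6 - - \frac{51}{20} = 6 + \frac{51}{20} = \frac{171}{20}$)
$F{\left(U,-4 \right)} 162 = \frac{171}{20} \cdot 162 = \frac{13851}{10}$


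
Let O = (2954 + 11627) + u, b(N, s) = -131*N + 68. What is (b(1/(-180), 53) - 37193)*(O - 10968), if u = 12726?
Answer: -109183227091/180 ≈ -6.0657e+8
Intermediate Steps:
b(N, s) = 68 - 131*N
O = 27307 (O = (2954 + 11627) + 12726 = 14581 + 12726 = 27307)
(b(1/(-180), 53) - 37193)*(O - 10968) = ((68 - 131/(-180)) - 37193)*(27307 - 10968) = ((68 - 131*(-1/180)) - 37193)*16339 = ((68 + 131/180) - 37193)*16339 = (12371/180 - 37193)*16339 = -6682369/180*16339 = -109183227091/180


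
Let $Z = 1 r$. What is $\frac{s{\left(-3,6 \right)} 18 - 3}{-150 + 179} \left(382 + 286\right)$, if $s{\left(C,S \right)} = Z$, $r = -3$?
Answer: $- \frac{38076}{29} \approx -1313.0$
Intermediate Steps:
$Z = -3$ ($Z = 1 \left(-3\right) = -3$)
$s{\left(C,S \right)} = -3$
$\frac{s{\left(-3,6 \right)} 18 - 3}{-150 + 179} \left(382 + 286\right) = \frac{\left(-3\right) 18 - 3}{-150 + 179} \left(382 + 286\right) = \frac{-54 - 3}{29} \cdot 668 = \left(-57\right) \frac{1}{29} \cdot 668 = \left(- \frac{57}{29}\right) 668 = - \frac{38076}{29}$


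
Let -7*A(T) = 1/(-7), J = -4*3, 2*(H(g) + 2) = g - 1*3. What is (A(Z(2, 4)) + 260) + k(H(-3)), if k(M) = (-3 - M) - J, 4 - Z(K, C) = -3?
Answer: 13427/49 ≈ 274.02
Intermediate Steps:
H(g) = -7/2 + g/2 (H(g) = -2 + (g - 1*3)/2 = -2 + (g - 3)/2 = -2 + (-3 + g)/2 = -2 + (-3/2 + g/2) = -7/2 + g/2)
Z(K, C) = 7 (Z(K, C) = 4 - 1*(-3) = 4 + 3 = 7)
J = -12
A(T) = 1/49 (A(T) = -⅐/(-7) = -⅐*(-⅐) = 1/49)
k(M) = 9 - M (k(M) = (-3 - M) - 1*(-12) = (-3 - M) + 12 = 9 - M)
(A(Z(2, 4)) + 260) + k(H(-3)) = (1/49 + 260) + (9 - (-7/2 + (½)*(-3))) = 12741/49 + (9 - (-7/2 - 3/2)) = 12741/49 + (9 - 1*(-5)) = 12741/49 + (9 + 5) = 12741/49 + 14 = 13427/49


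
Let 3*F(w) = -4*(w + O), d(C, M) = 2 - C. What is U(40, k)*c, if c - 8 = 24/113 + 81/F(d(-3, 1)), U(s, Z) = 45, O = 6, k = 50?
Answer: 601785/4972 ≈ 121.03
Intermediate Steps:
F(w) = -8 - 4*w/3 (F(w) = (-4*(w + 6))/3 = (-4*(6 + w))/3 = (-24 - 4*w)/3 = -8 - 4*w/3)
c = 13373/4972 (c = 8 + (24/113 + 81/(-8 - 4*(2 - 1*(-3))/3)) = 8 + (24*(1/113) + 81/(-8 - 4*(2 + 3)/3)) = 8 + (24/113 + 81/(-8 - 4/3*5)) = 8 + (24/113 + 81/(-8 - 20/3)) = 8 + (24/113 + 81/(-44/3)) = 8 + (24/113 + 81*(-3/44)) = 8 + (24/113 - 243/44) = 8 - 26403/4972 = 13373/4972 ≈ 2.6897)
U(40, k)*c = 45*(13373/4972) = 601785/4972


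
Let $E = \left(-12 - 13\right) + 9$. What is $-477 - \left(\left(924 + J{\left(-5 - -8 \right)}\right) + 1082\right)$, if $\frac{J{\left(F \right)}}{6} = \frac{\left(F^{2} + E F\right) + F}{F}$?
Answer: $-2411$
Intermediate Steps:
$E = -16$ ($E = -25 + 9 = -16$)
$J{\left(F \right)} = \frac{6 \left(F^{2} - 15 F\right)}{F}$ ($J{\left(F \right)} = 6 \frac{\left(F^{2} - 16 F\right) + F}{F} = 6 \frac{F^{2} - 15 F}{F} = \frac{6 \left(F^{2} - 15 F\right)}{F}$)
$-477 - \left(\left(924 + J{\left(-5 - -8 \right)}\right) + 1082\right) = -477 - \left(\left(924 - \left(90 - 6 \left(-5 - -8\right)\right)\right) + 1082\right) = -477 - \left(\left(924 - \left(90 - 6 \left(-5 + 8\right)\right)\right) + 1082\right) = -477 - \left(\left(924 + \left(-90 + 6 \cdot 3\right)\right) + 1082\right) = -477 - \left(\left(924 + \left(-90 + 18\right)\right) + 1082\right) = -477 - \left(\left(924 - 72\right) + 1082\right) = -477 - \left(852 + 1082\right) = -477 - 1934 = -2411$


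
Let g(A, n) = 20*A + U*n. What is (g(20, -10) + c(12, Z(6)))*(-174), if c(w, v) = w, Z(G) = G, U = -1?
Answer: -73428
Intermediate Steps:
g(A, n) = -n + 20*A (g(A, n) = 20*A - n = -n + 20*A)
(g(20, -10) + c(12, Z(6)))*(-174) = ((-1*(-10) + 20*20) + 12)*(-174) = ((10 + 400) + 12)*(-174) = (410 + 12)*(-174) = 422*(-174) = -73428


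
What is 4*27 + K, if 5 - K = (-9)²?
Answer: 32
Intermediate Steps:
K = -76 (K = 5 - 1*(-9)² = 5 - 1*81 = 5 - 81 = -76)
4*27 + K = 4*27 - 76 = 108 - 76 = 32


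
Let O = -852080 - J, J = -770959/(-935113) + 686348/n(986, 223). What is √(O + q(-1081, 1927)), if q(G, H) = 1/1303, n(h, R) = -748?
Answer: 3*I*√4909876706112459394058794455/227850568693 ≈ 922.58*I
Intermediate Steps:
q(G, H) = 1/1303
J = -160309064998/174866131 (J = -770959/(-935113) + 686348/(-748) = -770959*(-1/935113) + 686348*(-1/748) = 770959/935113 - 171587/187 = -160309064998/174866131 ≈ -916.75)
O = -148839623837482/174866131 (O = -852080 - 1*(-160309064998/174866131) = -852080 + 160309064998/174866131 = -148839623837482/174866131 ≈ -8.5116e+5)
√(O + q(-1081, 1927)) = √(-148839623837482/174866131 + 1/1303) = √(-193938029685372915/227850568693) = 3*I*√4909876706112459394058794455/227850568693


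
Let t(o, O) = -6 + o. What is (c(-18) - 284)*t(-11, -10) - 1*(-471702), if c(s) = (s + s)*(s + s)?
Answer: 454498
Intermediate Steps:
c(s) = 4*s² (c(s) = (2*s)*(2*s) = 4*s²)
(c(-18) - 284)*t(-11, -10) - 1*(-471702) = (4*(-18)² - 284)*(-6 - 11) - 1*(-471702) = (4*324 - 284)*(-17) + 471702 = (1296 - 284)*(-17) + 471702 = 1012*(-17) + 471702 = -17204 + 471702 = 454498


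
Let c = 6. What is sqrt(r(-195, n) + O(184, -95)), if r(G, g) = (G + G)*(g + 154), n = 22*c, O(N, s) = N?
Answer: 2*I*sqrt(27839) ≈ 333.7*I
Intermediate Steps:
n = 132 (n = 22*6 = 132)
r(G, g) = 2*G*(154 + g) (r(G, g) = (2*G)*(154 + g) = 2*G*(154 + g))
sqrt(r(-195, n) + O(184, -95)) = sqrt(2*(-195)*(154 + 132) + 184) = sqrt(2*(-195)*286 + 184) = sqrt(-111540 + 184) = sqrt(-111356) = 2*I*sqrt(27839)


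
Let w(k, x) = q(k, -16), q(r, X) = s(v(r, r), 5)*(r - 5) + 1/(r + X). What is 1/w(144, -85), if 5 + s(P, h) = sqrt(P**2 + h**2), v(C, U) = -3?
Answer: 11386752/2849175295 + 2277376*sqrt(34)/2849175295 ≈ 0.0086572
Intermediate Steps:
s(P, h) = -5 + sqrt(P**2 + h**2)
q(r, X) = 1/(X + r) + (-5 + r)*(-5 + sqrt(34)) (q(r, X) = (-5 + sqrt((-3)**2 + 5**2))*(r - 5) + 1/(r + X) = (-5 + sqrt(9 + 25))*(-5 + r) + 1/(X + r) = (-5 + sqrt(34))*(-5 + r) + 1/(X + r) = (-5 + r)*(-5 + sqrt(34)) + 1/(X + r) = 1/(X + r) + (-5 + r)*(-5 + sqrt(34)))
w(k, x) = (-399 + 80*sqrt(34) + k**2*(-5 + sqrt(34)) + 21*k*(5 - sqrt(34)))/(-16 + k) (w(k, x) = (1 + k**2*(-5 + sqrt(34)) + 5*(-16)*(5 - sqrt(34)) + 5*k*(5 - sqrt(34)) - 1*(-16)*k*(5 - sqrt(34)))/(-16 + k) = (1 + k**2*(-5 + sqrt(34)) + (-400 + 80*sqrt(34)) + 5*k*(5 - sqrt(34)) + 16*k*(5 - sqrt(34)))/(-16 + k) = (-399 + 80*sqrt(34) + k**2*(-5 + sqrt(34)) + 21*k*(5 - sqrt(34)))/(-16 + k))
1/w(144, -85) = 1/((-399 + 80*sqrt(34) + 144**2*(-5 + sqrt(34)) + 21*144*(5 - sqrt(34)))/(-16 + 144)) = 1/((-399 + 80*sqrt(34) + 20736*(-5 + sqrt(34)) + (15120 - 3024*sqrt(34)))/128) = 1/((-399 + 80*sqrt(34) + (-103680 + 20736*sqrt(34)) + (15120 - 3024*sqrt(34)))/128) = 1/((-88959 + 17792*sqrt(34))/128) = 1/(-88959/128 + 139*sqrt(34))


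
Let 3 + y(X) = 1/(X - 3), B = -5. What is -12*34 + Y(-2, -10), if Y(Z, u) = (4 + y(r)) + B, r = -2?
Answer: -2061/5 ≈ -412.20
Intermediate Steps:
y(X) = -3 + 1/(-3 + X) (y(X) = -3 + 1/(X - 3) = -3 + 1/(-3 + X))
Y(Z, u) = -21/5 (Y(Z, u) = (4 + (10 - 3*(-2))/(-3 - 2)) - 5 = (4 + (10 + 6)/(-5)) - 5 = (4 - ⅕*16) - 5 = (4 - 16/5) - 5 = ⅘ - 5 = -21/5)
-12*34 + Y(-2, -10) = -12*34 - 21/5 = -408 - 21/5 = -2061/5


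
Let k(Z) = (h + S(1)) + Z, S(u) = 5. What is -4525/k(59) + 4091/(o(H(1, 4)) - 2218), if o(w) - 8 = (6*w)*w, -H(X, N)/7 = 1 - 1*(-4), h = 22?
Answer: -11453337/221020 ≈ -51.820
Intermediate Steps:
H(X, N) = -35 (H(X, N) = -7*(1 - 1*(-4)) = -7*(1 + 4) = -7*5 = -35)
o(w) = 8 + 6*w² (o(w) = 8 + (6*w)*w = 8 + 6*w²)
k(Z) = 27 + Z (k(Z) = (22 + 5) + Z = 27 + Z)
-4525/k(59) + 4091/(o(H(1, 4)) - 2218) = -4525/(27 + 59) + 4091/((8 + 6*(-35)²) - 2218) = -4525/86 + 4091/((8 + 6*1225) - 2218) = -4525*1/86 + 4091/((8 + 7350) - 2218) = -4525/86 + 4091/(7358 - 2218) = -4525/86 + 4091/5140 = -11453337/221020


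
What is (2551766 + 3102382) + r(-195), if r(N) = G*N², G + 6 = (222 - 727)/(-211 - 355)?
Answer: 3090317493/566 ≈ 5.4599e+6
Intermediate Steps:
G = -2891/566 (G = -6 + (222 - 727)/(-211 - 355) = -6 - 505/(-566) = -6 - 505*(-1/566) = -6 + 505/566 = -2891/566 ≈ -5.1078)
r(N) = -2891*N²/566
(2551766 + 3102382) + r(-195) = (2551766 + 3102382) - 2891/566*(-195)² = 5654148 - 2891/566*38025 = 5654148 - 109930275/566 = 3090317493/566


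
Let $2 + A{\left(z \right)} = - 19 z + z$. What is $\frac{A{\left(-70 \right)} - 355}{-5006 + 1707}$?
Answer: $- \frac{903}{3299} \approx -0.27372$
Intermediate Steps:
$A{\left(z \right)} = -2 - 18 z$ ($A{\left(z \right)} = -2 + \left(- 19 z + z\right) = -2 - 18 z$)
$\frac{A{\left(-70 \right)} - 355}{-5006 + 1707} = \frac{\left(-2 - -1260\right) - 355}{-5006 + 1707} = \frac{\left(-2 + 1260\right) - 355}{-3299} = \left(1258 - 355\right) \left(- \frac{1}{3299}\right) = 903 \left(- \frac{1}{3299}\right) = - \frac{903}{3299}$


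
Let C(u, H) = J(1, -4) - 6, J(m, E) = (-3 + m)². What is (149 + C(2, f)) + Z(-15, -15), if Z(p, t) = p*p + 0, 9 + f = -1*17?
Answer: 372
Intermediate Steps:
f = -26 (f = -9 - 1*17 = -9 - 17 = -26)
Z(p, t) = p² (Z(p, t) = p² + 0 = p²)
C(u, H) = -2 (C(u, H) = (-3 + 1)² - 6 = (-2)² - 6 = 4 - 6 = -2)
(149 + C(2, f)) + Z(-15, -15) = (149 - 2) + (-15)² = 147 + 225 = 372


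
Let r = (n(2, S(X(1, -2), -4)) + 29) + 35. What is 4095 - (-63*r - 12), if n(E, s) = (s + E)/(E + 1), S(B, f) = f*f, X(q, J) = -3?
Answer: 8517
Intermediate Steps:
S(B, f) = f**2
n(E, s) = (E + s)/(1 + E)
r = 70 (r = ((2 + (-4)**2)/(1 + 2) + 29) + 35 = ((2 + 16)/3 + 29) + 35 = ((1/3)*18 + 29) + 35 = (6 + 29) + 35 = 35 + 35 = 70)
4095 - (-63*r - 12) = 4095 - (-63*70 - 12) = 4095 - (-4410 - 12) = 4095 - 1*(-4422) = 4095 + 4422 = 8517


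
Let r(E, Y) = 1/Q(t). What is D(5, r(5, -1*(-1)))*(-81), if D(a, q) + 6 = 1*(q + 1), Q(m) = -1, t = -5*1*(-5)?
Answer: 486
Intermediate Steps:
t = 25 (t = -5*(-5) = 25)
r(E, Y) = -1 (r(E, Y) = 1/(-1) = -1)
D(a, q) = -5 + q (D(a, q) = -6 + 1*(q + 1) = -6 + 1*(1 + q) = -6 + (1 + q) = -5 + q)
D(5, r(5, -1*(-1)))*(-81) = (-5 - 1)*(-81) = -6*(-81) = 486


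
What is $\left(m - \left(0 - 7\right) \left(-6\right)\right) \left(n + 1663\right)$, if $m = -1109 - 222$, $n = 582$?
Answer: $-3082385$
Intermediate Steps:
$m = -1331$ ($m = -1109 - 222 = -1331$)
$\left(m - \left(0 - 7\right) \left(-6\right)\right) \left(n + 1663\right) = \left(-1331 - \left(0 - 7\right) \left(-6\right)\right) \left(582 + 1663\right) = \left(-1331 - \left(-7\right) \left(-6\right)\right) 2245 = \left(-1331 - 42\right) 2245 = \left(-1373\right) 2245 = -3082385$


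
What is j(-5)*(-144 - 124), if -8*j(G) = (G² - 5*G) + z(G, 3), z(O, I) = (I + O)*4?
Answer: 1407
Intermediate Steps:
z(O, I) = 4*I + 4*O
j(G) = -3/2 - G²/8 + G/8 (j(G) = -((G² - 5*G) + (4*3 + 4*G))/8 = -((G² - 5*G) + (12 + 4*G))/8 = -(12 + G² - G)/8 = -3/2 - G²/8 + G/8)
j(-5)*(-144 - 124) = (-3/2 - ⅛*(-5)² + (⅛)*(-5))*(-144 - 124) = (-3/2 - ⅛*25 - 5/8)*(-268) = (-3/2 - 25/8 - 5/8)*(-268) = -21/4*(-268) = 1407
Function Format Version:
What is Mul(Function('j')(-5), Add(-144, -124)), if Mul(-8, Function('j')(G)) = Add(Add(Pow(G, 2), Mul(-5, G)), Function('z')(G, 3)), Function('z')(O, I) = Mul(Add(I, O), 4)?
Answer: 1407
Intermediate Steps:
Function('z')(O, I) = Add(Mul(4, I), Mul(4, O))
Function('j')(G) = Add(Rational(-3, 2), Mul(Rational(-1, 8), Pow(G, 2)), Mul(Rational(1, 8), G)) (Function('j')(G) = Mul(Rational(-1, 8), Add(Add(Pow(G, 2), Mul(-5, G)), Add(Mul(4, 3), Mul(4, G)))) = Mul(Rational(-1, 8), Add(Add(Pow(G, 2), Mul(-5, G)), Add(12, Mul(4, G)))) = Mul(Rational(-1, 8), Add(12, Pow(G, 2), Mul(-1, G))) = Add(Rational(-3, 2), Mul(Rational(-1, 8), Pow(G, 2)), Mul(Rational(1, 8), G)))
Mul(Function('j')(-5), Add(-144, -124)) = Mul(Add(Rational(-3, 2), Mul(Rational(-1, 8), Pow(-5, 2)), Mul(Rational(1, 8), -5)), Add(-144, -124)) = Mul(Add(Rational(-3, 2), Mul(Rational(-1, 8), 25), Rational(-5, 8)), -268) = Mul(Add(Rational(-3, 2), Rational(-25, 8), Rational(-5, 8)), -268) = Mul(Rational(-21, 4), -268) = 1407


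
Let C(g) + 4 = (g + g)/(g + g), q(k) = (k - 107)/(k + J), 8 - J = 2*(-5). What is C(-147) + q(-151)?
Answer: -141/133 ≈ -1.0602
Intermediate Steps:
J = 18 (J = 8 - 2*(-5) = 8 - 1*(-10) = 8 + 10 = 18)
q(k) = (-107 + k)/(18 + k) (q(k) = (k - 107)/(k + 18) = (-107 + k)/(18 + k))
C(g) = -3 (C(g) = -4 + (g + g)/(g + g) = -4 + (2*g)/((2*g)) = -4 + (2*g)*(1/(2*g)) = -4 + 1 = -3)
C(-147) + q(-151) = -3 + (-107 - 151)/(18 - 151) = -3 - 258/(-133) = -3 - 1/133*(-258) = -3 + 258/133 = -141/133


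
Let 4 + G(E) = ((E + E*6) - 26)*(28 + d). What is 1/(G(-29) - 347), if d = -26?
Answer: -1/809 ≈ -0.0012361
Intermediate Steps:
G(E) = -56 + 14*E (G(E) = -4 + ((E + E*6) - 26)*(28 - 26) = -4 + ((E + 6*E) - 26)*2 = -4 + (7*E - 26)*2 = -4 + (-26 + 7*E)*2 = -4 + (-52 + 14*E) = -56 + 14*E)
1/(G(-29) - 347) = 1/((-56 + 14*(-29)) - 347) = 1/((-56 - 406) - 347) = 1/(-462 - 347) = 1/(-809) = -1/809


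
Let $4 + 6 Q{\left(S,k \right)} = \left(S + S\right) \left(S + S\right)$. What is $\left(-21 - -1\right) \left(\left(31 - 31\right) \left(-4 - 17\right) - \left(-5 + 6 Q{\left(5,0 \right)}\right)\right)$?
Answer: $1820$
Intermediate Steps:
$Q{\left(S,k \right)} = - \frac{2}{3} + \frac{2 S^{2}}{3}$ ($Q{\left(S,k \right)} = - \frac{2}{3} + \frac{\left(S + S\right) \left(S + S\right)}{6} = - \frac{2}{3} + \frac{2 S 2 S}{6} = - \frac{2}{3} + \frac{4 S^{2}}{6} = - \frac{2}{3} + \frac{2 S^{2}}{3}$)
$\left(-21 - -1\right) \left(\left(31 - 31\right) \left(-4 - 17\right) - \left(-5 + 6 Q{\left(5,0 \right)}\right)\right) = \left(-21 - -1\right) \left(\left(31 - 31\right) \left(-4 - 17\right) + \left(5 - 6 \left(- \frac{2}{3} + \frac{2 \cdot 5^{2}}{3}\right)\right)\right) = \left(-21 + 1\right) \left(0 \left(-21\right) + \left(5 - 6 \left(- \frac{2}{3} + \frac{2}{3} \cdot 25\right)\right)\right) = - 20 \left(0 + \left(5 - 6 \left(- \frac{2}{3} + \frac{50}{3}\right)\right)\right) = - 20 \left(0 + \left(5 - 96\right)\right) = - 20 \left(0 - 91\right) = \left(-20\right) \left(-91\right) = 1820$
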